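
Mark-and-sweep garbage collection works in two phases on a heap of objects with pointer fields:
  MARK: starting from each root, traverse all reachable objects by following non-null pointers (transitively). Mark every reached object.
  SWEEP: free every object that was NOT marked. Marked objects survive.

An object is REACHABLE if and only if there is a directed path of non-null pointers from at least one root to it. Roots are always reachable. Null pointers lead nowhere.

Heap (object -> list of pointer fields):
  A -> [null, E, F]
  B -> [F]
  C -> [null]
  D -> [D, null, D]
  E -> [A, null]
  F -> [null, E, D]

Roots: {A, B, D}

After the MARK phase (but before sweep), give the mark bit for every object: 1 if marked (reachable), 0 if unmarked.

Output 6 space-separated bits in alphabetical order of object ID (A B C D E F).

Roots: A B D
Mark A: refs=null E F, marked=A
Mark B: refs=F, marked=A B
Mark D: refs=D null D, marked=A B D
Mark E: refs=A null, marked=A B D E
Mark F: refs=null E D, marked=A B D E F
Unmarked (collected): C

Answer: 1 1 0 1 1 1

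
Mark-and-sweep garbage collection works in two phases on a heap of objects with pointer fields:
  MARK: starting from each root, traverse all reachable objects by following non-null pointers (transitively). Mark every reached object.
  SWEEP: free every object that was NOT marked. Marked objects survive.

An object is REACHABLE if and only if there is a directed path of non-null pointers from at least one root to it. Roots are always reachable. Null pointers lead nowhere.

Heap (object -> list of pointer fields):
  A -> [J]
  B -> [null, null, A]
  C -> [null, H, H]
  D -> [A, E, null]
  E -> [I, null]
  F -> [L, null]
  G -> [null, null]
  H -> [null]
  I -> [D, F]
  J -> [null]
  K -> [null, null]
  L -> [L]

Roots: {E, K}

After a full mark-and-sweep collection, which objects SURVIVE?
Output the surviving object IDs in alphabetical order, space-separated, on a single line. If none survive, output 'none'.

Answer: A D E F I J K L

Derivation:
Roots: E K
Mark E: refs=I null, marked=E
Mark K: refs=null null, marked=E K
Mark I: refs=D F, marked=E I K
Mark D: refs=A E null, marked=D E I K
Mark F: refs=L null, marked=D E F I K
Mark A: refs=J, marked=A D E F I K
Mark L: refs=L, marked=A D E F I K L
Mark J: refs=null, marked=A D E F I J K L
Unmarked (collected): B C G H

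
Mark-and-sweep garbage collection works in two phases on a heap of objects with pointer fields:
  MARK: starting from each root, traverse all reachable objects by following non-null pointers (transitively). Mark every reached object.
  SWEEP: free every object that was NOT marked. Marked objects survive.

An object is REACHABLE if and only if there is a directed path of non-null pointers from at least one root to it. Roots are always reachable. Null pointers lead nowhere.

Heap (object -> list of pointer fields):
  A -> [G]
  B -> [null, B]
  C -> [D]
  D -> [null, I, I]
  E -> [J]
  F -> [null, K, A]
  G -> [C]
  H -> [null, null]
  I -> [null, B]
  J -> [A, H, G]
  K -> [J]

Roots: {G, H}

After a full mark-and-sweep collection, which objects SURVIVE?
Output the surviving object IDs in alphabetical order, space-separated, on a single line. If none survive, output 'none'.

Answer: B C D G H I

Derivation:
Roots: G H
Mark G: refs=C, marked=G
Mark H: refs=null null, marked=G H
Mark C: refs=D, marked=C G H
Mark D: refs=null I I, marked=C D G H
Mark I: refs=null B, marked=C D G H I
Mark B: refs=null B, marked=B C D G H I
Unmarked (collected): A E F J K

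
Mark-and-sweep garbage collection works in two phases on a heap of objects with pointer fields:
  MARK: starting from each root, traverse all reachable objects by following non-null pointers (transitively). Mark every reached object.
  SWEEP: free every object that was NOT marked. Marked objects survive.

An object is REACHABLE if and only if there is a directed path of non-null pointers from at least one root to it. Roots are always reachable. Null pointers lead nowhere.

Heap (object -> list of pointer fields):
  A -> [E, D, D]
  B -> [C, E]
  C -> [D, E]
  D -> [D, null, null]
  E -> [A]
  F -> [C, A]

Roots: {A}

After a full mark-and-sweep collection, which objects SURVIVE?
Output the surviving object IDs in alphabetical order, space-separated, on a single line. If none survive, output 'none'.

Roots: A
Mark A: refs=E D D, marked=A
Mark E: refs=A, marked=A E
Mark D: refs=D null null, marked=A D E
Unmarked (collected): B C F

Answer: A D E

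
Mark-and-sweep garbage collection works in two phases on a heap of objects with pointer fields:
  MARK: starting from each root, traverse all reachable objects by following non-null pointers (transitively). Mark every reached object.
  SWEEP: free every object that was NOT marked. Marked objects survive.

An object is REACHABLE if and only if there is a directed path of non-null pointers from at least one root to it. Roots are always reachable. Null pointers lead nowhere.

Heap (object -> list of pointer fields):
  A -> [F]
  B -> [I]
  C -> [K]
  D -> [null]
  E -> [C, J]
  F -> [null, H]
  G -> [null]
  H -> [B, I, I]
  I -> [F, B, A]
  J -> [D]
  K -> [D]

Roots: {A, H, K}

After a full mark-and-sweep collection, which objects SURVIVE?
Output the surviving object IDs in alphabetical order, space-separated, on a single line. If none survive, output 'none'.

Roots: A H K
Mark A: refs=F, marked=A
Mark H: refs=B I I, marked=A H
Mark K: refs=D, marked=A H K
Mark F: refs=null H, marked=A F H K
Mark B: refs=I, marked=A B F H K
Mark I: refs=F B A, marked=A B F H I K
Mark D: refs=null, marked=A B D F H I K
Unmarked (collected): C E G J

Answer: A B D F H I K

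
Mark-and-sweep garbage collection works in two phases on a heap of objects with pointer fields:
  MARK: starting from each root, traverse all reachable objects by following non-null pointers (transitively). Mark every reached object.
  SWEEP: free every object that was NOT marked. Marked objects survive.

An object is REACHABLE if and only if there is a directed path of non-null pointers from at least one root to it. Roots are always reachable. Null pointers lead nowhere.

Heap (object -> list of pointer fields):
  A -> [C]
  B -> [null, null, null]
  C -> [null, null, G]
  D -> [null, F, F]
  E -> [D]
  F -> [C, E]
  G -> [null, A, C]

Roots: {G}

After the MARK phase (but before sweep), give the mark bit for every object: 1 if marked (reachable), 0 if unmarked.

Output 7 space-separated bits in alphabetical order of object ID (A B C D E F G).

Roots: G
Mark G: refs=null A C, marked=G
Mark A: refs=C, marked=A G
Mark C: refs=null null G, marked=A C G
Unmarked (collected): B D E F

Answer: 1 0 1 0 0 0 1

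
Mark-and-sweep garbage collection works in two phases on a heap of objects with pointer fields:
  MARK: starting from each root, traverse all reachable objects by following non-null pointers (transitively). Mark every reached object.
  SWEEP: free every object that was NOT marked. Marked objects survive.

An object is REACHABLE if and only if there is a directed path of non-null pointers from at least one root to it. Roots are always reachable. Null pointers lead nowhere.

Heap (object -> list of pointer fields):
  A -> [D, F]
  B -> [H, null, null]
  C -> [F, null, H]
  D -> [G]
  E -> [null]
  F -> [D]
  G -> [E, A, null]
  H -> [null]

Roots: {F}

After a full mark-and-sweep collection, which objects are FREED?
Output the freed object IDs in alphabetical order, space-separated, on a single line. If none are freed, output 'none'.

Answer: B C H

Derivation:
Roots: F
Mark F: refs=D, marked=F
Mark D: refs=G, marked=D F
Mark G: refs=E A null, marked=D F G
Mark E: refs=null, marked=D E F G
Mark A: refs=D F, marked=A D E F G
Unmarked (collected): B C H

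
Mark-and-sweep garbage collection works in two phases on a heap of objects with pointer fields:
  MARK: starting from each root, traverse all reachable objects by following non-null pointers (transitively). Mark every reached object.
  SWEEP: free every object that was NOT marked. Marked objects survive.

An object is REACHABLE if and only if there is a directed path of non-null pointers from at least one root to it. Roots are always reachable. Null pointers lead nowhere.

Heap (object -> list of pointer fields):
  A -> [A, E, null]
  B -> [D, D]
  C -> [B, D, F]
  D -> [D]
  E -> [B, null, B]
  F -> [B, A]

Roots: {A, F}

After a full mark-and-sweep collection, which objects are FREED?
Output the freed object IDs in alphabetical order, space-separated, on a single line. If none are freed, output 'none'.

Answer: C

Derivation:
Roots: A F
Mark A: refs=A E null, marked=A
Mark F: refs=B A, marked=A F
Mark E: refs=B null B, marked=A E F
Mark B: refs=D D, marked=A B E F
Mark D: refs=D, marked=A B D E F
Unmarked (collected): C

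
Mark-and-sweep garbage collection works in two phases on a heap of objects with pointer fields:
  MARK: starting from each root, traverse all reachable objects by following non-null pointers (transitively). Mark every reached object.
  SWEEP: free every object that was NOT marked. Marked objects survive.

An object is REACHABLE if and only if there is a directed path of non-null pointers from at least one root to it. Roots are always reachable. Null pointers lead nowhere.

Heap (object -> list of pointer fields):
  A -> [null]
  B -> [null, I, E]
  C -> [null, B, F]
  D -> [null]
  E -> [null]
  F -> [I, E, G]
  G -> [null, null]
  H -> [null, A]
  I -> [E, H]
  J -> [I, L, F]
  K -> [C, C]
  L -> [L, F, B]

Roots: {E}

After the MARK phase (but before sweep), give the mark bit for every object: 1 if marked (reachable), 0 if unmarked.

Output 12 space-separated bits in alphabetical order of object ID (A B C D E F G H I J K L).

Roots: E
Mark E: refs=null, marked=E
Unmarked (collected): A B C D F G H I J K L

Answer: 0 0 0 0 1 0 0 0 0 0 0 0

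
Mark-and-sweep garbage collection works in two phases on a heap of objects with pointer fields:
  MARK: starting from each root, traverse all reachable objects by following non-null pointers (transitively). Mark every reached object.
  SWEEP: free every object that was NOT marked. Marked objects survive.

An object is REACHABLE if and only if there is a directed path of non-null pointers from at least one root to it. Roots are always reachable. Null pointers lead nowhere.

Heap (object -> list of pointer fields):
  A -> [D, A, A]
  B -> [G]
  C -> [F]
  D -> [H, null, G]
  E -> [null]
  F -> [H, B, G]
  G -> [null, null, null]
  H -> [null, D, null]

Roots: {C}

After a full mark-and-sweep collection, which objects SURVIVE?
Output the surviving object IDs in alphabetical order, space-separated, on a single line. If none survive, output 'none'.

Roots: C
Mark C: refs=F, marked=C
Mark F: refs=H B G, marked=C F
Mark H: refs=null D null, marked=C F H
Mark B: refs=G, marked=B C F H
Mark G: refs=null null null, marked=B C F G H
Mark D: refs=H null G, marked=B C D F G H
Unmarked (collected): A E

Answer: B C D F G H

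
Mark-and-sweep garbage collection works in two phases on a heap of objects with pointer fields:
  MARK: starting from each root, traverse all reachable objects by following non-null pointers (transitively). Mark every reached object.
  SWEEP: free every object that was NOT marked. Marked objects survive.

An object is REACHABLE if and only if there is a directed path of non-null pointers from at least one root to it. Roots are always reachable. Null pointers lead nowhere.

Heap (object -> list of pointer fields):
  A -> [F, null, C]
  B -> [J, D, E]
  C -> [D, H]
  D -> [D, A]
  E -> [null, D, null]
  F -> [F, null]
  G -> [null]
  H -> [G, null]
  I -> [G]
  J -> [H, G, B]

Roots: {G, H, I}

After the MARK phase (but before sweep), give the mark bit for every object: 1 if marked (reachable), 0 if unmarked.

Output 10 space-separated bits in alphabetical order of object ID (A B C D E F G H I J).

Roots: G H I
Mark G: refs=null, marked=G
Mark H: refs=G null, marked=G H
Mark I: refs=G, marked=G H I
Unmarked (collected): A B C D E F J

Answer: 0 0 0 0 0 0 1 1 1 0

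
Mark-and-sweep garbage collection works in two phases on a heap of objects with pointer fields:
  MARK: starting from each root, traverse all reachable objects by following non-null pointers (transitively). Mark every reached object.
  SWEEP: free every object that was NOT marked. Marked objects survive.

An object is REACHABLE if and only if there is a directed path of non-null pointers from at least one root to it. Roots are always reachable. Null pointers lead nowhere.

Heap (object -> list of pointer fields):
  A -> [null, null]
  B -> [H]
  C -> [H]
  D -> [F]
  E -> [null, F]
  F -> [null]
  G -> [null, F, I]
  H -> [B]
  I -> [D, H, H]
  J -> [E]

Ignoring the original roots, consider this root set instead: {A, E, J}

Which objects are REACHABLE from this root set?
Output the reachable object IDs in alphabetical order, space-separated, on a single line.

Roots: A E J
Mark A: refs=null null, marked=A
Mark E: refs=null F, marked=A E
Mark J: refs=E, marked=A E J
Mark F: refs=null, marked=A E F J
Unmarked (collected): B C D G H I

Answer: A E F J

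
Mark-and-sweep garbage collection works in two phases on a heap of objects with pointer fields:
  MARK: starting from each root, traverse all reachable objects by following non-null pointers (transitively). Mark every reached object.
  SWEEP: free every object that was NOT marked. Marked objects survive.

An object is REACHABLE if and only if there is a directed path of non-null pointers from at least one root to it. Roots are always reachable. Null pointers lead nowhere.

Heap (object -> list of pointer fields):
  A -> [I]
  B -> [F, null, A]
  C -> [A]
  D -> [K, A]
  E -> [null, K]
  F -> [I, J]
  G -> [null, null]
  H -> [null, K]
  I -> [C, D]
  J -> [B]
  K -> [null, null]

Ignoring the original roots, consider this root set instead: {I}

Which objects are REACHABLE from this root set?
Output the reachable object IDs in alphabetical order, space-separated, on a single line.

Answer: A C D I K

Derivation:
Roots: I
Mark I: refs=C D, marked=I
Mark C: refs=A, marked=C I
Mark D: refs=K A, marked=C D I
Mark A: refs=I, marked=A C D I
Mark K: refs=null null, marked=A C D I K
Unmarked (collected): B E F G H J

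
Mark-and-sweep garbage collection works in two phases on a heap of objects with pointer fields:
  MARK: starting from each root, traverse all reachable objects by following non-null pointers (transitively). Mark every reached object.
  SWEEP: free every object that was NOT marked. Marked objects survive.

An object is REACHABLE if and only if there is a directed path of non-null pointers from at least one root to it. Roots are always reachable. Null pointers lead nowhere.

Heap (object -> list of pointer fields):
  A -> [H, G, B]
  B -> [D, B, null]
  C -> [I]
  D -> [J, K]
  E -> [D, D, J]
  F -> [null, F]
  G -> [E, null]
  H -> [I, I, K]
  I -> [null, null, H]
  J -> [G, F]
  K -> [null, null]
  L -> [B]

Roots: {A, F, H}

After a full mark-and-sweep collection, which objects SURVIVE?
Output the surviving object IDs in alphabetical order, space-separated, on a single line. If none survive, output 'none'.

Answer: A B D E F G H I J K

Derivation:
Roots: A F H
Mark A: refs=H G B, marked=A
Mark F: refs=null F, marked=A F
Mark H: refs=I I K, marked=A F H
Mark G: refs=E null, marked=A F G H
Mark B: refs=D B null, marked=A B F G H
Mark I: refs=null null H, marked=A B F G H I
Mark K: refs=null null, marked=A B F G H I K
Mark E: refs=D D J, marked=A B E F G H I K
Mark D: refs=J K, marked=A B D E F G H I K
Mark J: refs=G F, marked=A B D E F G H I J K
Unmarked (collected): C L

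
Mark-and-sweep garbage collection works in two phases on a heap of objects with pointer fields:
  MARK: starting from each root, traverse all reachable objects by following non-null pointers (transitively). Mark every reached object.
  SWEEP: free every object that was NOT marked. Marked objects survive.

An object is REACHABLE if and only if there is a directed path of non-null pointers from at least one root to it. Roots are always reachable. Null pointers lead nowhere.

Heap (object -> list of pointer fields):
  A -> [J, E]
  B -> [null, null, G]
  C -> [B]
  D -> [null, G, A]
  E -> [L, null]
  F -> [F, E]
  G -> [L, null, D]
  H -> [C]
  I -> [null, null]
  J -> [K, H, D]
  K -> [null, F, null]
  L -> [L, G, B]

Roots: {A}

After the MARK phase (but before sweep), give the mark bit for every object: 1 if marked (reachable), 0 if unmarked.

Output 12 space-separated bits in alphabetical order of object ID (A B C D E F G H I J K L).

Answer: 1 1 1 1 1 1 1 1 0 1 1 1

Derivation:
Roots: A
Mark A: refs=J E, marked=A
Mark J: refs=K H D, marked=A J
Mark E: refs=L null, marked=A E J
Mark K: refs=null F null, marked=A E J K
Mark H: refs=C, marked=A E H J K
Mark D: refs=null G A, marked=A D E H J K
Mark L: refs=L G B, marked=A D E H J K L
Mark F: refs=F E, marked=A D E F H J K L
Mark C: refs=B, marked=A C D E F H J K L
Mark G: refs=L null D, marked=A C D E F G H J K L
Mark B: refs=null null G, marked=A B C D E F G H J K L
Unmarked (collected): I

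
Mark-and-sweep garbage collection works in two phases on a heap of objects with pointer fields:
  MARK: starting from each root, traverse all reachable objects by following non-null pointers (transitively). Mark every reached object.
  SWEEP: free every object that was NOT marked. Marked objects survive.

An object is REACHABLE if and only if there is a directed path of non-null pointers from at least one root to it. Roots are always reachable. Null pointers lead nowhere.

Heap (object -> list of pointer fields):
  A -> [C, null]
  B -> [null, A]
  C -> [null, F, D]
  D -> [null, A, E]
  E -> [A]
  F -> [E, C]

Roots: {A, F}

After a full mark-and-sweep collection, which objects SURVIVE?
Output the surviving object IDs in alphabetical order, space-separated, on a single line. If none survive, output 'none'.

Answer: A C D E F

Derivation:
Roots: A F
Mark A: refs=C null, marked=A
Mark F: refs=E C, marked=A F
Mark C: refs=null F D, marked=A C F
Mark E: refs=A, marked=A C E F
Mark D: refs=null A E, marked=A C D E F
Unmarked (collected): B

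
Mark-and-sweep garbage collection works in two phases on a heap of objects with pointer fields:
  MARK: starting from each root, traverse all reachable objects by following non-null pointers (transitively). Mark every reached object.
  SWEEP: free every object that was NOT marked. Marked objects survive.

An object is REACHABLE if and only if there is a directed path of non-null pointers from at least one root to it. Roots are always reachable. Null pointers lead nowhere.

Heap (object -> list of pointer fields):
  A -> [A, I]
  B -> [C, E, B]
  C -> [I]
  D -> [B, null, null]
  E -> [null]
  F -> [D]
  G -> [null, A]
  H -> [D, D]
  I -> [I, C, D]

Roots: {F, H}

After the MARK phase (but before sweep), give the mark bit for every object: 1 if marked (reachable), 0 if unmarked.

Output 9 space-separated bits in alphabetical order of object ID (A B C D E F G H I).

Answer: 0 1 1 1 1 1 0 1 1

Derivation:
Roots: F H
Mark F: refs=D, marked=F
Mark H: refs=D D, marked=F H
Mark D: refs=B null null, marked=D F H
Mark B: refs=C E B, marked=B D F H
Mark C: refs=I, marked=B C D F H
Mark E: refs=null, marked=B C D E F H
Mark I: refs=I C D, marked=B C D E F H I
Unmarked (collected): A G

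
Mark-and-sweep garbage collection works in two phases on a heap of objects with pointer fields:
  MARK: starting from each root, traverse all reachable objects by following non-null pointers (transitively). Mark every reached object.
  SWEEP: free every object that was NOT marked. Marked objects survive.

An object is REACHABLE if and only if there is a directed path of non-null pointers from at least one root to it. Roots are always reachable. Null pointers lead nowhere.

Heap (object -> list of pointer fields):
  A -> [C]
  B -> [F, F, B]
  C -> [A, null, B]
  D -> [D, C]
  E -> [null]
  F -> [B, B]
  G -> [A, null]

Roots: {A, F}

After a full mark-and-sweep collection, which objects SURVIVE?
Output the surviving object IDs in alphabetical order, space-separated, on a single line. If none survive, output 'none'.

Answer: A B C F

Derivation:
Roots: A F
Mark A: refs=C, marked=A
Mark F: refs=B B, marked=A F
Mark C: refs=A null B, marked=A C F
Mark B: refs=F F B, marked=A B C F
Unmarked (collected): D E G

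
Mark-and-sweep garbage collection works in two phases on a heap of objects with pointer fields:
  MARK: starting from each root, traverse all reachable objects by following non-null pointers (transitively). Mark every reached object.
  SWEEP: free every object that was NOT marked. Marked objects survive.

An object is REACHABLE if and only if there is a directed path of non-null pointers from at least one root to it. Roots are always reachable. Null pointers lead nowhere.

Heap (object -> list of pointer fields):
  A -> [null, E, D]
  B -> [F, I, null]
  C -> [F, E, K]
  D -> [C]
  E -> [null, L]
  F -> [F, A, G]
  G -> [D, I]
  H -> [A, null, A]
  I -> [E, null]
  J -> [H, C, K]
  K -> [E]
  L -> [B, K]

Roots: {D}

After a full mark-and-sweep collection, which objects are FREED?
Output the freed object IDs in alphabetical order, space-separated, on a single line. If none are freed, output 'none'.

Answer: H J

Derivation:
Roots: D
Mark D: refs=C, marked=D
Mark C: refs=F E K, marked=C D
Mark F: refs=F A G, marked=C D F
Mark E: refs=null L, marked=C D E F
Mark K: refs=E, marked=C D E F K
Mark A: refs=null E D, marked=A C D E F K
Mark G: refs=D I, marked=A C D E F G K
Mark L: refs=B K, marked=A C D E F G K L
Mark I: refs=E null, marked=A C D E F G I K L
Mark B: refs=F I null, marked=A B C D E F G I K L
Unmarked (collected): H J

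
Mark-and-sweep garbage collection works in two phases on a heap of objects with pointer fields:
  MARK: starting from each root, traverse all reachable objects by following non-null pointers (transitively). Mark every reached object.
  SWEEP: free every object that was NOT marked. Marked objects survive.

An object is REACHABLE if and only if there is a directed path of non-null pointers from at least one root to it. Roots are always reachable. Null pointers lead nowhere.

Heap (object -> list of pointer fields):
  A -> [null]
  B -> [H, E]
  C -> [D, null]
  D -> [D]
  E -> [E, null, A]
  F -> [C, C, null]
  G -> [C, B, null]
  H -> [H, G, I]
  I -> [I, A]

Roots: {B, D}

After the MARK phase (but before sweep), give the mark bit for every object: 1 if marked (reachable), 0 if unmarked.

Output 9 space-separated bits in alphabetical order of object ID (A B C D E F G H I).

Answer: 1 1 1 1 1 0 1 1 1

Derivation:
Roots: B D
Mark B: refs=H E, marked=B
Mark D: refs=D, marked=B D
Mark H: refs=H G I, marked=B D H
Mark E: refs=E null A, marked=B D E H
Mark G: refs=C B null, marked=B D E G H
Mark I: refs=I A, marked=B D E G H I
Mark A: refs=null, marked=A B D E G H I
Mark C: refs=D null, marked=A B C D E G H I
Unmarked (collected): F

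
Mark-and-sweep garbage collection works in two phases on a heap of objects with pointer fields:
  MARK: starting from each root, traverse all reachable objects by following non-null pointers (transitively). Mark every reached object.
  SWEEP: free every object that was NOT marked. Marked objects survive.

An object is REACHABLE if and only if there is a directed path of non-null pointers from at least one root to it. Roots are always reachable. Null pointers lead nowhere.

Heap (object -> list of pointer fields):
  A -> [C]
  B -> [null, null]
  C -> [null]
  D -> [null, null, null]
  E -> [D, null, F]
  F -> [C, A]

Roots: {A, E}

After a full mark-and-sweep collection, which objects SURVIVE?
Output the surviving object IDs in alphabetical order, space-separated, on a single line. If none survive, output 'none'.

Answer: A C D E F

Derivation:
Roots: A E
Mark A: refs=C, marked=A
Mark E: refs=D null F, marked=A E
Mark C: refs=null, marked=A C E
Mark D: refs=null null null, marked=A C D E
Mark F: refs=C A, marked=A C D E F
Unmarked (collected): B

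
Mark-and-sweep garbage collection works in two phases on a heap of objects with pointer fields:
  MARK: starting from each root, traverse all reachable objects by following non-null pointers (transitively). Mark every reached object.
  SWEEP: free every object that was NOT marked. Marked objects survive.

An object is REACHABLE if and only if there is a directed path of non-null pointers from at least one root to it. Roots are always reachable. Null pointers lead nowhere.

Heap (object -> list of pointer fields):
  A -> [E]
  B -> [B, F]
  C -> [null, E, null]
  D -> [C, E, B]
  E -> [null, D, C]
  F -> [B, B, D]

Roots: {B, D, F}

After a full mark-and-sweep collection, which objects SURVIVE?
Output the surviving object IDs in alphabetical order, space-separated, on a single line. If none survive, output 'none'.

Answer: B C D E F

Derivation:
Roots: B D F
Mark B: refs=B F, marked=B
Mark D: refs=C E B, marked=B D
Mark F: refs=B B D, marked=B D F
Mark C: refs=null E null, marked=B C D F
Mark E: refs=null D C, marked=B C D E F
Unmarked (collected): A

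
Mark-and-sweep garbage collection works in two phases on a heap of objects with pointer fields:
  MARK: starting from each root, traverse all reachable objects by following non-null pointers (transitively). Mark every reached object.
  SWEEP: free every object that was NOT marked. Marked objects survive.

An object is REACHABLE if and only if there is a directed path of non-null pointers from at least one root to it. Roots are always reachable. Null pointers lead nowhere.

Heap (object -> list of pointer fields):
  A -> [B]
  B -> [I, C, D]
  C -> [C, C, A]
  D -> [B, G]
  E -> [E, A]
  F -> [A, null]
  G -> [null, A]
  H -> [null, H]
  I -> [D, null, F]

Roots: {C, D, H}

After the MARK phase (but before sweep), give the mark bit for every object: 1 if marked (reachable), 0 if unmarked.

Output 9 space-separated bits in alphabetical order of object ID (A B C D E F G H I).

Roots: C D H
Mark C: refs=C C A, marked=C
Mark D: refs=B G, marked=C D
Mark H: refs=null H, marked=C D H
Mark A: refs=B, marked=A C D H
Mark B: refs=I C D, marked=A B C D H
Mark G: refs=null A, marked=A B C D G H
Mark I: refs=D null F, marked=A B C D G H I
Mark F: refs=A null, marked=A B C D F G H I
Unmarked (collected): E

Answer: 1 1 1 1 0 1 1 1 1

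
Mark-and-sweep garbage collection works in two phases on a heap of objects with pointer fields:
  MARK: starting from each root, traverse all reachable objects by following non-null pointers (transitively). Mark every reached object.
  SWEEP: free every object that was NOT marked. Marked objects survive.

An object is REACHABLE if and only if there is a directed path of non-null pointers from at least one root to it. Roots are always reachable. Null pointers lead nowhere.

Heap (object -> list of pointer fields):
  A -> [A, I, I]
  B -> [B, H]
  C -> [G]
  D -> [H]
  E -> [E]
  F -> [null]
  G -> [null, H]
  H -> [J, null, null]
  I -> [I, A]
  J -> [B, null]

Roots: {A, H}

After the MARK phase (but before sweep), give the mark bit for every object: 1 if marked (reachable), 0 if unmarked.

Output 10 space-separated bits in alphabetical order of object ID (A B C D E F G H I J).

Roots: A H
Mark A: refs=A I I, marked=A
Mark H: refs=J null null, marked=A H
Mark I: refs=I A, marked=A H I
Mark J: refs=B null, marked=A H I J
Mark B: refs=B H, marked=A B H I J
Unmarked (collected): C D E F G

Answer: 1 1 0 0 0 0 0 1 1 1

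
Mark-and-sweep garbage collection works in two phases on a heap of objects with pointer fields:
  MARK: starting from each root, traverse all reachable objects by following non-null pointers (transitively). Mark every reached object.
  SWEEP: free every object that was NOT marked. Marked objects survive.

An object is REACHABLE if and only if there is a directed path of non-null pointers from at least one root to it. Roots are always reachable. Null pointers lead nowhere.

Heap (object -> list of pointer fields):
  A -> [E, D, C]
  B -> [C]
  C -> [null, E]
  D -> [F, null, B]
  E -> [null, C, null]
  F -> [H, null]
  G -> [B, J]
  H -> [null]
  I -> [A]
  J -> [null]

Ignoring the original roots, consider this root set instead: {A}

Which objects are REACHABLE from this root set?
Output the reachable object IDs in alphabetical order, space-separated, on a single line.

Answer: A B C D E F H

Derivation:
Roots: A
Mark A: refs=E D C, marked=A
Mark E: refs=null C null, marked=A E
Mark D: refs=F null B, marked=A D E
Mark C: refs=null E, marked=A C D E
Mark F: refs=H null, marked=A C D E F
Mark B: refs=C, marked=A B C D E F
Mark H: refs=null, marked=A B C D E F H
Unmarked (collected): G I J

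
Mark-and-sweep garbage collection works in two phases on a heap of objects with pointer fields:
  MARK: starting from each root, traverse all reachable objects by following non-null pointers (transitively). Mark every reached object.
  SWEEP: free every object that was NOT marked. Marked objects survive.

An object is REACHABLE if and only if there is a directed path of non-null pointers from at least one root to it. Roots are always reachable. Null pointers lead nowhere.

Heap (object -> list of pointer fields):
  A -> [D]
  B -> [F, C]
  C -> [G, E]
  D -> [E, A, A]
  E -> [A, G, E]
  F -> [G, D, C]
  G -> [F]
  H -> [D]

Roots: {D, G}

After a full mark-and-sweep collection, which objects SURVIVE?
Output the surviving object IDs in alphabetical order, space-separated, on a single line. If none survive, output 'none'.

Roots: D G
Mark D: refs=E A A, marked=D
Mark G: refs=F, marked=D G
Mark E: refs=A G E, marked=D E G
Mark A: refs=D, marked=A D E G
Mark F: refs=G D C, marked=A D E F G
Mark C: refs=G E, marked=A C D E F G
Unmarked (collected): B H

Answer: A C D E F G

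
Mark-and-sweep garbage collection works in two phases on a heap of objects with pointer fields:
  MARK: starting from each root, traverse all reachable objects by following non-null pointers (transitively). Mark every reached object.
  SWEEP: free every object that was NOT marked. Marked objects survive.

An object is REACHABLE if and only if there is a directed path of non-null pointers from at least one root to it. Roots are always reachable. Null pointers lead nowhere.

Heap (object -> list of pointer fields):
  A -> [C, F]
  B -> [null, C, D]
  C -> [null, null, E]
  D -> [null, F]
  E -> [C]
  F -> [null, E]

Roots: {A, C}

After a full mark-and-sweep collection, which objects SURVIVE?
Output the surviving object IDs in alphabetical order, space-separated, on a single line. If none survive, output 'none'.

Roots: A C
Mark A: refs=C F, marked=A
Mark C: refs=null null E, marked=A C
Mark F: refs=null E, marked=A C F
Mark E: refs=C, marked=A C E F
Unmarked (collected): B D

Answer: A C E F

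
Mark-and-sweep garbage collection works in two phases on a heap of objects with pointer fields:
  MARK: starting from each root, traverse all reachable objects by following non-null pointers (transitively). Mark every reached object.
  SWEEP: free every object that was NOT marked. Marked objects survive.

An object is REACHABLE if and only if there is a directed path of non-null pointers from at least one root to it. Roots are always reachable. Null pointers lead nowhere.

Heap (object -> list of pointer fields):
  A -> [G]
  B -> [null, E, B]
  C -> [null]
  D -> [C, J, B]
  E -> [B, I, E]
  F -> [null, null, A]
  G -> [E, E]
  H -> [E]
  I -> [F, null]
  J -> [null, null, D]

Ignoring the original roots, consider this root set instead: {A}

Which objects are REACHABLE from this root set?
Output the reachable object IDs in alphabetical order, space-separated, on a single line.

Roots: A
Mark A: refs=G, marked=A
Mark G: refs=E E, marked=A G
Mark E: refs=B I E, marked=A E G
Mark B: refs=null E B, marked=A B E G
Mark I: refs=F null, marked=A B E G I
Mark F: refs=null null A, marked=A B E F G I
Unmarked (collected): C D H J

Answer: A B E F G I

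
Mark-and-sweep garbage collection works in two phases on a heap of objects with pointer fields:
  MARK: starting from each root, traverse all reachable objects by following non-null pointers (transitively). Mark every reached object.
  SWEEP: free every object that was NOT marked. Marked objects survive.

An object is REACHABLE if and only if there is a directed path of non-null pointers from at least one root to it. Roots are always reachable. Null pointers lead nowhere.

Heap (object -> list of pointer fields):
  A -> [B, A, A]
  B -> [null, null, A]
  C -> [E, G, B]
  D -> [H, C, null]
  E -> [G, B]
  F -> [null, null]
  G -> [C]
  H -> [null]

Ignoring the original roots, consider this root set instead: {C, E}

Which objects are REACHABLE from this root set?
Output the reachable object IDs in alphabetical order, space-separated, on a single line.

Answer: A B C E G

Derivation:
Roots: C E
Mark C: refs=E G B, marked=C
Mark E: refs=G B, marked=C E
Mark G: refs=C, marked=C E G
Mark B: refs=null null A, marked=B C E G
Mark A: refs=B A A, marked=A B C E G
Unmarked (collected): D F H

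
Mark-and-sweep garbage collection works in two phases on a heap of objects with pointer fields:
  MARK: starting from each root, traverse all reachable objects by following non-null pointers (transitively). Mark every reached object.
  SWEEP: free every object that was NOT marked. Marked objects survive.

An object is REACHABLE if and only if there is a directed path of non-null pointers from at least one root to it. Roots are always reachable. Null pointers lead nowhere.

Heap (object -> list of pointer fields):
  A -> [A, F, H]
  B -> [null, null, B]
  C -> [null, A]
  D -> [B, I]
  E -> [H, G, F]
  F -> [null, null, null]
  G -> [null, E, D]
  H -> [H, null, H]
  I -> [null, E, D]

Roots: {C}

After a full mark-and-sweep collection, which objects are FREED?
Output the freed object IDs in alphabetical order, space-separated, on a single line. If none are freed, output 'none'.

Roots: C
Mark C: refs=null A, marked=C
Mark A: refs=A F H, marked=A C
Mark F: refs=null null null, marked=A C F
Mark H: refs=H null H, marked=A C F H
Unmarked (collected): B D E G I

Answer: B D E G I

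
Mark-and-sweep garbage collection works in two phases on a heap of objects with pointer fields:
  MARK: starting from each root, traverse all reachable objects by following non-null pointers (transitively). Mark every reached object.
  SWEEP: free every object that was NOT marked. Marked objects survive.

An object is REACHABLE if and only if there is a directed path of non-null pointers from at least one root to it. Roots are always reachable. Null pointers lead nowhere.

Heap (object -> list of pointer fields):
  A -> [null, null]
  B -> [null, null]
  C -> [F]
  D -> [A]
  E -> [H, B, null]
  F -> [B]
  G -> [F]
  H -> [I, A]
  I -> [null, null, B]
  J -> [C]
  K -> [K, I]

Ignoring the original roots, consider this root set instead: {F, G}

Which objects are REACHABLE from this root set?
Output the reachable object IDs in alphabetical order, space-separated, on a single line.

Answer: B F G

Derivation:
Roots: F G
Mark F: refs=B, marked=F
Mark G: refs=F, marked=F G
Mark B: refs=null null, marked=B F G
Unmarked (collected): A C D E H I J K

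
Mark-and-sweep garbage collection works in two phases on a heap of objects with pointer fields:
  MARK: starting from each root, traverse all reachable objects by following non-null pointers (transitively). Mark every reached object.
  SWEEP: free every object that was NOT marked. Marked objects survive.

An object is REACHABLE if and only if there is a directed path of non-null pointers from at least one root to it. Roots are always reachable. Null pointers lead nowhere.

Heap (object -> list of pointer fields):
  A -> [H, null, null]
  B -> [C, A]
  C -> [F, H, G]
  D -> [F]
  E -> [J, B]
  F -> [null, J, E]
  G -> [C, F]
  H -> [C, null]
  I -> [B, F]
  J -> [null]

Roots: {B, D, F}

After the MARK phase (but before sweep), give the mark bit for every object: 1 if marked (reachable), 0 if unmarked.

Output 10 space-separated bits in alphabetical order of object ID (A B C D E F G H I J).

Answer: 1 1 1 1 1 1 1 1 0 1

Derivation:
Roots: B D F
Mark B: refs=C A, marked=B
Mark D: refs=F, marked=B D
Mark F: refs=null J E, marked=B D F
Mark C: refs=F H G, marked=B C D F
Mark A: refs=H null null, marked=A B C D F
Mark J: refs=null, marked=A B C D F J
Mark E: refs=J B, marked=A B C D E F J
Mark H: refs=C null, marked=A B C D E F H J
Mark G: refs=C F, marked=A B C D E F G H J
Unmarked (collected): I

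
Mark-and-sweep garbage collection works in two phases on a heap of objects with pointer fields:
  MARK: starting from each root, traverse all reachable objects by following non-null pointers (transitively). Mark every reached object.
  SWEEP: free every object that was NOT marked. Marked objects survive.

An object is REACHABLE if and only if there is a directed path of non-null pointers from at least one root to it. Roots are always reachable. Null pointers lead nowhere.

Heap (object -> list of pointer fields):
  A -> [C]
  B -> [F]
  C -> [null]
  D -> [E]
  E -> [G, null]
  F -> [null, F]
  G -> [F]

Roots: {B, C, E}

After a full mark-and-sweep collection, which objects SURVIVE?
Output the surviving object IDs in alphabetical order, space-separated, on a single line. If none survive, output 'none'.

Roots: B C E
Mark B: refs=F, marked=B
Mark C: refs=null, marked=B C
Mark E: refs=G null, marked=B C E
Mark F: refs=null F, marked=B C E F
Mark G: refs=F, marked=B C E F G
Unmarked (collected): A D

Answer: B C E F G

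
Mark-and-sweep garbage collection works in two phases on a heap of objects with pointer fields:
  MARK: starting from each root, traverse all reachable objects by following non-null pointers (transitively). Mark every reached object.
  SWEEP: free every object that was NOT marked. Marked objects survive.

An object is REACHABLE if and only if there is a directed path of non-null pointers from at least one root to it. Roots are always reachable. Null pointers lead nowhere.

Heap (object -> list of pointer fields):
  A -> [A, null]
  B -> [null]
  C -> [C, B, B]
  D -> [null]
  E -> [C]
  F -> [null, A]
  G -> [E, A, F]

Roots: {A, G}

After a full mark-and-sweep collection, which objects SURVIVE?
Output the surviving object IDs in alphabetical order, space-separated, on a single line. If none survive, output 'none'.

Answer: A B C E F G

Derivation:
Roots: A G
Mark A: refs=A null, marked=A
Mark G: refs=E A F, marked=A G
Mark E: refs=C, marked=A E G
Mark F: refs=null A, marked=A E F G
Mark C: refs=C B B, marked=A C E F G
Mark B: refs=null, marked=A B C E F G
Unmarked (collected): D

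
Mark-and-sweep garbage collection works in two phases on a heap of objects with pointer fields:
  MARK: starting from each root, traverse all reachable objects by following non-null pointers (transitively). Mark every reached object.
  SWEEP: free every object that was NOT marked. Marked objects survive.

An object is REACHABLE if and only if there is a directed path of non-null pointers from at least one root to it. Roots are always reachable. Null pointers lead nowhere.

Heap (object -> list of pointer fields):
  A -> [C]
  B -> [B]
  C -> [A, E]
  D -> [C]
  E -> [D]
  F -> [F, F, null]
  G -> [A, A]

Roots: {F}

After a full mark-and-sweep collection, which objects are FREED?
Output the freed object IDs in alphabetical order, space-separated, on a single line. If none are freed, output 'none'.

Answer: A B C D E G

Derivation:
Roots: F
Mark F: refs=F F null, marked=F
Unmarked (collected): A B C D E G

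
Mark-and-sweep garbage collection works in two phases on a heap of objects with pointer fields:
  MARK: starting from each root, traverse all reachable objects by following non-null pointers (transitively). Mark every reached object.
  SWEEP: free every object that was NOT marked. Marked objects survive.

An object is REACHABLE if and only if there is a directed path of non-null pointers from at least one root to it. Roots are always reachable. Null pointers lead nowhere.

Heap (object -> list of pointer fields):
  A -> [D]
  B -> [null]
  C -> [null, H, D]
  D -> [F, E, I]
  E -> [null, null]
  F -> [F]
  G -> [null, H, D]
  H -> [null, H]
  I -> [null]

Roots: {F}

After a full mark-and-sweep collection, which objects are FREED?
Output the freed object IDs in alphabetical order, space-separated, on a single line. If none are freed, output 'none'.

Roots: F
Mark F: refs=F, marked=F
Unmarked (collected): A B C D E G H I

Answer: A B C D E G H I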